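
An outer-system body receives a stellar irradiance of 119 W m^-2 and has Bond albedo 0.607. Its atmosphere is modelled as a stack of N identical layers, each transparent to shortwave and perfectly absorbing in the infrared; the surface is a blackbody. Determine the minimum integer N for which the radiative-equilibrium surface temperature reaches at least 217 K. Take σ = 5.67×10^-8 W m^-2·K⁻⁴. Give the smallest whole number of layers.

OLR = S(1−α)/4 = 11.69 W m^-2; the top layer radiates at T_e = 119.8 K.
Since T_s⁴ = (N+1)T_e⁴, we need N ≥ (T_s/T_e)⁴ − 1 = 9.753.
Rounding up, N = 10.

10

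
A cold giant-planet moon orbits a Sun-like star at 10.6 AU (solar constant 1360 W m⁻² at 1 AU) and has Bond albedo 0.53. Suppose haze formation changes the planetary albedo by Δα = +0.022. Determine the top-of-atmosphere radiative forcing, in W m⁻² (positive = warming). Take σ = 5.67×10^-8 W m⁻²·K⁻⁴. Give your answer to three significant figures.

Flux at the orbit: S = 1360/(10.6)² = 12.10 W m⁻².
The change in absorbed flux is Δ[S(1−α)/4] = −SΔα/4 = -0.06657 W m⁻².

-0.0666 W m⁻²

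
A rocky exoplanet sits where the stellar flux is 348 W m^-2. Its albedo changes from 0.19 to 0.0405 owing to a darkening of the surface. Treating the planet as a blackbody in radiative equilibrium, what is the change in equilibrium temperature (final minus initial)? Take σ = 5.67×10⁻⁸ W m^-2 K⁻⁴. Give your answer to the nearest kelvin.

Before: T₁ = [348.0·0.81/(4σ)]^(1/4) = 187.8 K.
After:  T₂ = [348.0·0.96/(4σ)]^(1/4) = 195.9 K.
ΔT = T₂ − T₁ = 8.121 K.

8 K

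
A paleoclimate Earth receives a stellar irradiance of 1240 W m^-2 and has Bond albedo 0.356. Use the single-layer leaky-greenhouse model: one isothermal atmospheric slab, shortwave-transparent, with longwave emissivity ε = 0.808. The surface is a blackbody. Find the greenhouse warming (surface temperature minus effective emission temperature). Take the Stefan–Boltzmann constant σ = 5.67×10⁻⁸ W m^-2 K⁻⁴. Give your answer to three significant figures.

33.6 K

The planet radiates to space at T_e = [S(1−α)/(4σ)]^(1/4) = 243.6 K.
The surface balance (absorbed SW + ε·downward IR = σT_s⁴) with T_a⁴ = T_s⁴/2 reduces to T_s = T_e·[2/(2−ε)]^¼ = 277.2 K.
Greenhouse warming: T_s − T_e = 33.65 K.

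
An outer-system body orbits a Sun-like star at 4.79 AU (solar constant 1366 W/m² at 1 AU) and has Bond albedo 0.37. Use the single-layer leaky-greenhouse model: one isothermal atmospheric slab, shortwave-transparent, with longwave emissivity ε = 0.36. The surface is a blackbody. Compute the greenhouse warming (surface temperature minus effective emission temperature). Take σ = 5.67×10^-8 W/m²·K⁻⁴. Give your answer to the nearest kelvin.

6 K

By the inverse-square law, S = 1366/4.79² = 59.54 W/m².
The planet radiates to space at T_e = [S(1−α)/(4σ)]^(1/4) = 113.4 K.
For a single slab of emissivity ε, T_s⁴ = 2T_e⁴/(2−ε); thus T_s = 113.4·(1.22)^(1/4) = 119.2 K.
Greenhouse warming: T_s − T_e = 5.768 K.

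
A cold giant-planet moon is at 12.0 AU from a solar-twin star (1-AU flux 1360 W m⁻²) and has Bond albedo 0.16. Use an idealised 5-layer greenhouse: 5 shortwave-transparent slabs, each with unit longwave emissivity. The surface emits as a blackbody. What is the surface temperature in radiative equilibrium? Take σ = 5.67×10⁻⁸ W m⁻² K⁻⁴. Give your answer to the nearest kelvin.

Flux at the orbit: S = 1360/(12.0)² = 9.444 W m⁻².
OLR = S(1−α)/4 = 1.983 W m⁻²; the top layer radiates at T_e = 76.90 K.
For an N-layer opaque stack, T_s⁴ = (N+1)T_e⁴, hence T_s = (6)^(1/4)×76.90 K = 120.4 K.

120 K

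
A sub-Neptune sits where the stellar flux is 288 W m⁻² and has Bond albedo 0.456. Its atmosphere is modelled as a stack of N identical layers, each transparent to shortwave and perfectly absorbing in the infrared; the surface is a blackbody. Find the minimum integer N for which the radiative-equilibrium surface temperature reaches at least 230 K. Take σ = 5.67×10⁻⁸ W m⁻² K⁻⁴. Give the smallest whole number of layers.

The effective emission temperature is T_e = [S(1−α)/(4σ)]^¼ = 162.1 K.
Since T_s⁴ = (N+1)T_e⁴, we need N ≥ (T_s/T_e)⁴ − 1 = 3.051.
So N ≥ 3.051; the smallest integer is N = 4.

4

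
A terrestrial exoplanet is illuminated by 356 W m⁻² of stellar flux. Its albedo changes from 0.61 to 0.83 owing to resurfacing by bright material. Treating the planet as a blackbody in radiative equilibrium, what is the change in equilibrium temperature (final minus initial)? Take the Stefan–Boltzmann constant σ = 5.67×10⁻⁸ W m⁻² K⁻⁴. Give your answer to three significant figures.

Before: T₁ = [356.0·0.39/(4σ)]^(1/4) = 157.3 K.
With α = 0.83, T₂ = 127.8 K.
Change: 127.8 − 157.3 = -29.49 K.

-29.5 K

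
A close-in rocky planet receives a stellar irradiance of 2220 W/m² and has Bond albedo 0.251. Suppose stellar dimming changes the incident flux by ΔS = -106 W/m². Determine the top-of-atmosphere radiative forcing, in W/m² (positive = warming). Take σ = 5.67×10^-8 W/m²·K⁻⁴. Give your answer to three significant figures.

-19.8 W/m²

ΔF = Δ[S(1−α)]/4 = (1−0.251)·-106/4 = -19.85 W/m².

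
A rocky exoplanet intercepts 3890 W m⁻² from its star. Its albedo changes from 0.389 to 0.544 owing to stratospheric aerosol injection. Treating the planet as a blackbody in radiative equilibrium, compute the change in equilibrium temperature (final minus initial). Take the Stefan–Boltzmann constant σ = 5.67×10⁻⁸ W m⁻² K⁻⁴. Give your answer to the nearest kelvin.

-23 K

Before: T₁ = [3890·0.611/(4σ)]^(1/4) = 320.0 K.
After:  T₂ = [3890·0.456/(4σ)]^(1/4) = 297.4 K.
Change: 297.4 − 320.0 = -22.57 K.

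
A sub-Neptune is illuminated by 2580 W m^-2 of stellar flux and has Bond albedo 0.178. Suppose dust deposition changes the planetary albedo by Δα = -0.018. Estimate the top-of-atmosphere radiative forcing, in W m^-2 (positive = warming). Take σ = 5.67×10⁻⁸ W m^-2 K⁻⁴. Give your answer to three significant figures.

11.6 W m^-2

TOA radiative forcing: ΔF = −S·Δα/4 = −2580·(-0.018)/4 = 11.61 W m^-2.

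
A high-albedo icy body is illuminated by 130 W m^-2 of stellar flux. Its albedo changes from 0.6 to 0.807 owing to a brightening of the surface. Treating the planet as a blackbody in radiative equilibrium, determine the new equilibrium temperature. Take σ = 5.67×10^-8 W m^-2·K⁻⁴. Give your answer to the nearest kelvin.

T₂ = [S(1−α₂)/(4σ)]^(1/4) = [130.0·0.193/(4σ)]^(1/4) = 102.6 K.

103 K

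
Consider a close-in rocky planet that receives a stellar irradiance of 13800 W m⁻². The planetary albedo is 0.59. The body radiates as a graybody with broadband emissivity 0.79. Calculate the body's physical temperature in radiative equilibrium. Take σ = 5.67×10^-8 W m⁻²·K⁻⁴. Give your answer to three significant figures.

422 K

Averaging over the sphere, the absorbed flux is S(1−α)/4 = 1414 W m⁻².
Equating to εσT⁴ with ε = 0.79: T = (1414/0.79σ)^(1/4) = 421.5 K.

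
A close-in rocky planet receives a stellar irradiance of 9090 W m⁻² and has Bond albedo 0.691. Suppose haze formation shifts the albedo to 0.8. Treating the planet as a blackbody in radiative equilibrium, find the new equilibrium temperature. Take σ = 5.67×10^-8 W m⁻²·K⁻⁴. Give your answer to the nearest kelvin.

299 kelvin

T₂ = [S(1−α₂)/(4σ)]^(1/4) = [9090·0.2/(4σ)]^(1/4) = 299.2 K.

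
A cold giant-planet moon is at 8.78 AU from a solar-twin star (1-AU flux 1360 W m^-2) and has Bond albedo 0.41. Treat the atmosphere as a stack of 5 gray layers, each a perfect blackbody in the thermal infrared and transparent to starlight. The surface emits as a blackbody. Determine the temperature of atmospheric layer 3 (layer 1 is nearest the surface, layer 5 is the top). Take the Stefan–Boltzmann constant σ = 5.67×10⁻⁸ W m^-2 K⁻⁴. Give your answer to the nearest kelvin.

108 K

By the inverse-square law, S = 1360/8.78² = 17.64 W m^-2.
Top-of-atmosphere balance: σT_e⁴ = S(1−α)/4 = 2.602 W m^-2 → T_e = 82.31 K.
Each opaque layer satisfies 2T_j⁴ = T_{j−1}⁴ + T_{j+1}⁴, giving T_k⁴ = (N+1−k)T_e⁴.
T_3 = (3)^(1/4)·82.31 = 108.3 K.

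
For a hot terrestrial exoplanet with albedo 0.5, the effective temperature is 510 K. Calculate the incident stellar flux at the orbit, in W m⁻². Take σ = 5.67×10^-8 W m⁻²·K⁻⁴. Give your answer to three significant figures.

30700 W m⁻²

Invert the energy balance for S: S = 4σT⁴/(1−α).
σT⁴ = 5.67×10⁻⁸·(510)⁴ = 3836 W m⁻².
So S = 4×3836/(1−0.5) = 30690 W m⁻².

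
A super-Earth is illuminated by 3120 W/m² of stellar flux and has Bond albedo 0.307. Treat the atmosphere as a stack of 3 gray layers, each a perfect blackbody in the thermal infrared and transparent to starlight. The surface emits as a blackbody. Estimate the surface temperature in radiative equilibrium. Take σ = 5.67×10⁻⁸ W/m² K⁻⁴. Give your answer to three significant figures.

OLR = S(1−α)/4 = 540.5 W/m²; the top layer radiates at T_e = 312.5 K.
With N = 3 opaque layers, T_s = (N+1)^(1/4)·T_e = 4^(1/4)·312.5 = 441.9 K.

442 K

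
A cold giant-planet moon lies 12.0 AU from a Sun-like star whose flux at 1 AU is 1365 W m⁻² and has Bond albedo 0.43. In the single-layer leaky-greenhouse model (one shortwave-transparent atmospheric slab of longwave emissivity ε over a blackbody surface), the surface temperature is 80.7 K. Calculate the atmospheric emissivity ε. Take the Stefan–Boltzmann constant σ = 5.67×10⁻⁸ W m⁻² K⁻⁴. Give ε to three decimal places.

Irradiance scales as 1/d², so S = 1365 W m⁻² × (1/12.0)² = 9.479 W m⁻².
First, T_e = [9.479·(1−0.43)/(4σ)]^(1/4) = 69.86 K.
T_s⁴ = T_e⁴·2/(2−ε) → ε = 2 − 2(T_e/T_s)⁴ = 2 − 2·(69.86/80.7)⁴ = 0.8766.

0.877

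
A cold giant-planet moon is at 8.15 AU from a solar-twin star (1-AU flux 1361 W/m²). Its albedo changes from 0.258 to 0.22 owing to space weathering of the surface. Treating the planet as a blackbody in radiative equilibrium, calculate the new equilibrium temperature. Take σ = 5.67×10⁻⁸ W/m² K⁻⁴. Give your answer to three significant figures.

91.6 K

By the inverse-square law, S = 1361/8.15² = 20.49 W/m².
New equilibrium: T₂ = [(1−0.22)·20.49/(4σ)]^(1/4) = 91.62 K.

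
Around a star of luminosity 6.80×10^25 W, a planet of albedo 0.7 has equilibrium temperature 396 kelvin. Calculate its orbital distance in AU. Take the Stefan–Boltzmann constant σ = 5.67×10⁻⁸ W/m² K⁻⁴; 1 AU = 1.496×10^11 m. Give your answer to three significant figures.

Required flux: S = 4σT⁴/(1−α) = 18590 W/m².
From L = 4πd²S, d = √(6.80×10^25/(4π·18590)) = 1.706×10^10 m = 0.1140 AU.

0.114 AU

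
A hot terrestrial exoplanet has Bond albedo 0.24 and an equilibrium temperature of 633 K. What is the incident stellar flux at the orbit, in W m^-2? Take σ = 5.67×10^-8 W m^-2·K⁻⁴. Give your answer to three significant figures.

From S(1−α)/4 = σT⁴: S = 4σT⁴/(1−α).
σT⁴ = 5.67×10⁻⁸·(633)⁴ = 9103 W m^-2.
So S = 4×9103/(1−0.24) = 47910 W m^-2.

47900 W m^-2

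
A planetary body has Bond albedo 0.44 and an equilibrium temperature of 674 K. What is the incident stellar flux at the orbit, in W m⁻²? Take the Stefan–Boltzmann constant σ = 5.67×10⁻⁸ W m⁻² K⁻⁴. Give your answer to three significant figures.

From S(1−α)/4 = σT⁴: S = 4σT⁴/(1−α).
The emitted flux is σT⁴ = 11700 W m⁻².
S = 4·11700/0.56 = 83580 W m⁻².

83600 W m⁻²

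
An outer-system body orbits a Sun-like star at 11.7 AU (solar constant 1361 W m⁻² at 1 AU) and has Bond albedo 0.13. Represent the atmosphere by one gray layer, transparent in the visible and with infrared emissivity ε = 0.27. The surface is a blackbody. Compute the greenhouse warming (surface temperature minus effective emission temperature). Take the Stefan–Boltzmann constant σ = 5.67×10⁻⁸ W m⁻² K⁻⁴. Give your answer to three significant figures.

2.90 K

Flux at the orbit: S = 1361/(11.7)² = 9.942 W m⁻².
Effective emission temperature (TOA balance): σT_e⁴ = S(1−α)/4 = 2.162 W m⁻² → T_e = 78.59 K.
For a single slab of emissivity ε, T_s⁴ = 2T_e⁴/(2−ε); thus T_s = 78.59·(1.156)^(1/4) = 81.49 K.
The atmosphere warms the surface by 2.902 K.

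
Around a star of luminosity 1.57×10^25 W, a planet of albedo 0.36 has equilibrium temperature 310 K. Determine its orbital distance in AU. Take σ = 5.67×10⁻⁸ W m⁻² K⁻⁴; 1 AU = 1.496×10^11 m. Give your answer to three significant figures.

0.131 AU

Required flux: S = 4σT⁴/(1−α) = 3273 W m⁻².
S = L/(4πd²) → d = √(L/4πS) = √(1.57×10^25/(4π·3273)) = 1.954×10^10 m = 0.1306 AU.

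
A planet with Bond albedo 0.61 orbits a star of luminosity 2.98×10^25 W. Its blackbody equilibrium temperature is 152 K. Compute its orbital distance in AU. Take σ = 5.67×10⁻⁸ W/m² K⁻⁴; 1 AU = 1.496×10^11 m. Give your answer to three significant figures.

Energy balance gives S = 4σT⁴/(1−α) = 310.4 W/m².
S = L/(4πd²) → d = √(L/4πS) = √(2.98×10^25/(4π·310.4)) = 8.740×10^10 m = 0.5842 AU.

0.584 AU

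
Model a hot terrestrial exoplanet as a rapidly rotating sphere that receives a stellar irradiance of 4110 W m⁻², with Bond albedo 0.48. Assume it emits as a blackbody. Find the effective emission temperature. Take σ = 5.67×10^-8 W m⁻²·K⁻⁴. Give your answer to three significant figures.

The planet absorbs (1−α)S over its disc πR² and re-emits over 4πR², so the mean absorbed flux is (1−0.48)·4110/4 = 534.3 W m⁻².
Set σT⁴ = 534.3 → T = (534.3/σ)^(1/4) = 311.6 K.

312 K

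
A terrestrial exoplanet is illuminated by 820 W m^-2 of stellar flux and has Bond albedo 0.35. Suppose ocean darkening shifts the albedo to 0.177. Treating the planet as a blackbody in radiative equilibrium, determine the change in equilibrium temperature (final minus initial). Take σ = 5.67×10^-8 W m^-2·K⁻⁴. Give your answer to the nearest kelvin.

Before: T₁ = [820.0·0.65/(4σ)]^(1/4) = 220.2 K.
After:  T₂ = [820.0·0.823/(4σ)]^(1/4) = 233.6 K.
ΔT = T₂ − T₁ = 13.38 K.

13 K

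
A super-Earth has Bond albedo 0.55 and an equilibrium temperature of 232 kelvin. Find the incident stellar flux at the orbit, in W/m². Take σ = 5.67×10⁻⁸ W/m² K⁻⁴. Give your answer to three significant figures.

1460 W/m²

Invert the energy balance for S: S = 4σT⁴/(1−α).
The emitted flux is σT⁴ = 164.3 W/m².
S = 4·164.3/0.45 = 1460 W/m².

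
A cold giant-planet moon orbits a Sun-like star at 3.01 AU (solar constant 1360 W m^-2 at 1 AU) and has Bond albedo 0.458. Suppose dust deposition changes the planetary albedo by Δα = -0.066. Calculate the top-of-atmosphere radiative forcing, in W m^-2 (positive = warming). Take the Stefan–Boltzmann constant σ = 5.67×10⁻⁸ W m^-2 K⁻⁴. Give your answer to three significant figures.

By the inverse-square law, S = 1360/3.01² = 150.1 W m^-2.
TOA radiative forcing: ΔF = −S·Δα/4 = −150.1·(-0.066)/4 = 2.477 W m^-2.

2.48 W m^-2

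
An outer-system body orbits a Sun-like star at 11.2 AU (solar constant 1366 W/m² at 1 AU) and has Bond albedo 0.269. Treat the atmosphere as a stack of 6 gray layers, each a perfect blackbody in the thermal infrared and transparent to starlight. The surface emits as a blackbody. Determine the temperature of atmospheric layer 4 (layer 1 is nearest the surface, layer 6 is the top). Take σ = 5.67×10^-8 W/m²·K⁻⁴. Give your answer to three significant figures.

101 K

Flux at the orbit: S = 1366/(11.2)² = 10.89 W/m².
Top-of-atmosphere balance: σT_e⁴ = S(1−α)/4 = 1.990 W/m² → T_e = 76.97 K.
In the N-layer model, layer k (counted from the surface) has T_k = (N+1−k)^(1/4)·T_e.
T_4 = (3)^(1/4)·76.97 = 101.3 K.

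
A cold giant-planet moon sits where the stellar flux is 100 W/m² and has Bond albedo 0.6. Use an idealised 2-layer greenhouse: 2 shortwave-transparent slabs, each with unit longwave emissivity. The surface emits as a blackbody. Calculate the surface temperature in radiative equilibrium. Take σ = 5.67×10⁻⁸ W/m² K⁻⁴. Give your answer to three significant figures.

152 K

OLR = S(1−α)/4 = 10.00 W/m²; the top layer radiates at T_e = 115.2 K.
With N = 2 opaque layers, T_s = (N+1)^(1/4)·T_e = 3^(1/4)·115.2 = 151.7 K.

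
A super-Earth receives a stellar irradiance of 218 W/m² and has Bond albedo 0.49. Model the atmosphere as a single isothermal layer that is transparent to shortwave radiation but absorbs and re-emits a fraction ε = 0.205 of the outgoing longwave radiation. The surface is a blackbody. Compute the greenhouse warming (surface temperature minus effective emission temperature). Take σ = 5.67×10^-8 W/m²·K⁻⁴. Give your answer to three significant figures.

4.08 K

At the top of the atmosphere, σT_e⁴ = S(1−α)/4 = 27.80 W/m², giving T_e = 148.8 K.
Surface balance with a leaky layer gives σT_s⁴ = σT_e⁴·2/(2−ε), so T_s = T_e·[2/(2−0.205)]^(1/4) = 152.9 K.
The atmosphere warms the surface by 4.078 K.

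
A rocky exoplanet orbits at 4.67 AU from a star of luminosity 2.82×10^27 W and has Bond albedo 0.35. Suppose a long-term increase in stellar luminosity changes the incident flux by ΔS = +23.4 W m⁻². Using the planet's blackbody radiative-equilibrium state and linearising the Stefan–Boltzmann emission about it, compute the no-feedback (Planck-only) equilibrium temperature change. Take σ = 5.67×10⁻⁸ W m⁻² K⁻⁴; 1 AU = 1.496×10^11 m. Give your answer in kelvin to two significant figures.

2.4 K

d = 4.67 × 1.496×10^11 m = 6.986×10^11 m.
Flux at the orbit: S = L/(4πd²) = 2.82×10^27/(4π·(6.99×10^11)²) = 459.8 W m⁻².
Unperturbed T_e = [459.8·(1−0.35)/(4σ)]^¼ = 190.5 K.
ΔF = Δ[S(1−α)]/4 = (1−0.35)·+23.4/4 = 3.802 W m⁻².
The Planck feedback parameter is 4σT_e³ = 1.569 W m⁻²/K.
ΔT₀ = ΔF/λ_P = 3.802/1.569 = 2.42 K.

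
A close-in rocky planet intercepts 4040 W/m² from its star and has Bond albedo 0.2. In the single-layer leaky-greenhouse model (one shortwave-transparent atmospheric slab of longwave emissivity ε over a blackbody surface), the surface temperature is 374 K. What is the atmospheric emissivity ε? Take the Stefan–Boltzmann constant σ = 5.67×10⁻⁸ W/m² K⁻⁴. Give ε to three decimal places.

0.543

Effective temperature: T_e = [S(1−α)/(4σ)]^(1/4) = 345.5 K.
Since (2−ε)/2 = (T_e/T_s)⁴ = 0.7284, ε = 0.5433.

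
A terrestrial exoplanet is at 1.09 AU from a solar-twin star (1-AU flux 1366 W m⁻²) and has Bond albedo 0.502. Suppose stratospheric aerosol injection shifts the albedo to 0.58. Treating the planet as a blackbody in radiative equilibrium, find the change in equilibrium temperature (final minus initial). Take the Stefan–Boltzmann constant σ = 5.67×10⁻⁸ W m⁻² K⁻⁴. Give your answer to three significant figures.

Irradiance scales as 1/d², so S = 1366 W m⁻² × (1/1.09)² = 1150 W m⁻².
With α = 0.502, T₁ = 224.2 K.
After:  T₂ = [1150·0.42/(4σ)]^(1/4) = 214.8 K.
Change: 214.8 − 224.2 = -9.345 K.

-9.35 kelvin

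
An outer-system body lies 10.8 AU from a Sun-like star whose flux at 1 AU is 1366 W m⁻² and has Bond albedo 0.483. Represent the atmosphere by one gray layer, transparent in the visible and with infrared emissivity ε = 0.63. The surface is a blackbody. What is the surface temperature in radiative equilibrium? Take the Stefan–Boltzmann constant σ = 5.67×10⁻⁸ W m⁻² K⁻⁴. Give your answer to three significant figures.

79.0 K

By the inverse-square law, S = 1366/10.8² = 11.71 W m⁻².
At the top of the atmosphere, σT_e⁴ = S(1−α)/4 = 1.514 W m⁻², giving T_e = 71.88 K.
The surface balance (absorbed SW + ε·downward IR = σT_s⁴) with T_a⁴ = T_s⁴/2 reduces to T_s = T_e·[2/(2−ε)]^¼ = 79.01 K.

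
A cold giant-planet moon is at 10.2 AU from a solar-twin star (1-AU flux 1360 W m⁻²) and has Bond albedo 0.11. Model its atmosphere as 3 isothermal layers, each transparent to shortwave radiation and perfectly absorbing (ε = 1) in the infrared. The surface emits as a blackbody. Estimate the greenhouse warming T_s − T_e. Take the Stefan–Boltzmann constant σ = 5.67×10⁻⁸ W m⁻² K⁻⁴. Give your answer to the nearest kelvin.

By the inverse-square law, S = 1360/10.2² = 13.07 W m⁻².
The effective emission temperature is T_e = [S(1−α)/(4σ)]^¼ = 84.63 K.
Surface: T_s = (4)^¼·T_e = 119.7 K.
So the greenhouse effect raises the surface by 119.7 − 84.63 = 35.05 K.

35 kelvin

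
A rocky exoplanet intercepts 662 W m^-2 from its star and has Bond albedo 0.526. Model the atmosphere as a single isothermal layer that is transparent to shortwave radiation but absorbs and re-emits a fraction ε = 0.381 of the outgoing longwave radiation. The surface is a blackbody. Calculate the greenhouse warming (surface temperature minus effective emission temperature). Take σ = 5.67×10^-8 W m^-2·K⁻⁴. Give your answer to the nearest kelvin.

10 kelvin

Effective emission temperature (TOA balance): σT_e⁴ = S(1−α)/4 = 78.45 W m^-2 → T_e = 192.9 K.
For a single slab of emissivity ε, T_s⁴ = 2T_e⁴/(2−ε); thus T_s = 192.9·(1.235)^(1/4) = 203.3 K.
Greenhouse warming: T_s − T_e = 10.46 K.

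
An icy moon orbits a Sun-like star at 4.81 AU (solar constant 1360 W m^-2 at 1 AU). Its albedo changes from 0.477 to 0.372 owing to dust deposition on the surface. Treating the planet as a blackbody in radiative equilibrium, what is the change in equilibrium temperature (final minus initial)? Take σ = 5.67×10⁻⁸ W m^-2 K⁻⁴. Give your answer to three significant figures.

Flux at the orbit: S = 1360/(4.81)² = 58.78 W m^-2.
Initial: T₁ = [S(1−0.477)/(4σ)]^(1/4) = 107.9 K.
After:  T₂ = [58.78·0.628/(4σ)]^(1/4) = 113.0 K.
ΔT = T₂ − T₁ = 5.050 K.

5.05 kelvin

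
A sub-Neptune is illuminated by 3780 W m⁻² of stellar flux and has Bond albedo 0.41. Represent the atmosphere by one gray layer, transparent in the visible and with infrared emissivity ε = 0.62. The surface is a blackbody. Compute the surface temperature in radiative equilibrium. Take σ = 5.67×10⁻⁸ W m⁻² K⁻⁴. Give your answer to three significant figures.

Effective emission temperature (TOA balance): σT_e⁴ = S(1−α)/4 = 557.6 W m⁻² → T_e = 314.9 K.
For a single slab of emissivity ε, T_s⁴ = 2T_e⁴/(2−ε); thus T_s = 314.9·(1.449)^(1/4) = 345.5 K.

346 K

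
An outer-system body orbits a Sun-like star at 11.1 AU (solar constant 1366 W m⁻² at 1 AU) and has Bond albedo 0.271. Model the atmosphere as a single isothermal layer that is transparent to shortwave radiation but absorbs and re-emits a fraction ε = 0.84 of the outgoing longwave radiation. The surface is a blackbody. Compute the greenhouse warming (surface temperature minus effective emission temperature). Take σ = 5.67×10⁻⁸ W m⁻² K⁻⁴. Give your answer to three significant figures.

11.3 kelvin

Irradiance scales as 1/d², so S = 1366 W m⁻² × (1/11.1)² = 11.09 W m⁻².
Effective emission temperature (TOA balance): σT_e⁴ = S(1−α)/4 = 2.021 W m⁻² → T_e = 77.26 K.
The surface balance (absorbed SW + ε·downward IR = σT_s⁴) with T_a⁴ = T_s⁴/2 reduces to T_s = T_e·[2/(2−ε)]^¼ = 88.54 K.
Greenhouse warming: T_s − T_e = 11.27 K.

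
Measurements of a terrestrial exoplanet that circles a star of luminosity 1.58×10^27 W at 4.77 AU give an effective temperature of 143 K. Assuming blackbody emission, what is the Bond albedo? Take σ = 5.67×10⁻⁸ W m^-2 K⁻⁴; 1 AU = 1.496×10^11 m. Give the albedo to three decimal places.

0.616

d = 4.77 × 1.496×10^11 m = 7.136×10^11 m.
Spreading L over a sphere of radius d: S = 1.58×10^27/(4π·7.14×10^11²) = 246.9 W m^-2.
Rearranging the radiative balance, α = 1 − 4σT⁴/S.
4σT⁴ = 4·5.67×10⁻⁸·(143)⁴ = 94.84 W m^-2.
Hence α = 1 − 94.84/246.9 = 0.6159.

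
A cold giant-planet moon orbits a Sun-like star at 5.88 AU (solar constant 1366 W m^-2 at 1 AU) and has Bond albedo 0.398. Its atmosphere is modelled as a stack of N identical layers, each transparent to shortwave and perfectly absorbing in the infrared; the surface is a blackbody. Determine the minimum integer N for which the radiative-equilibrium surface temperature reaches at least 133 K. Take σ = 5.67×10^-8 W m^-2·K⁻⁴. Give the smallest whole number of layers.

Irradiance scales as 1/d², so S = 1366 W m^-2 × (1/5.88)² = 39.51 W m^-2.
The effective emission temperature is T_e = [S(1−α)/(4σ)]^¼ = 101.2 K.
Since T_s⁴ = (N+1)T_e⁴, we need N ≥ (T_s/T_e)⁴ − 1 = 1.984.
Rounding up, N = 2.

2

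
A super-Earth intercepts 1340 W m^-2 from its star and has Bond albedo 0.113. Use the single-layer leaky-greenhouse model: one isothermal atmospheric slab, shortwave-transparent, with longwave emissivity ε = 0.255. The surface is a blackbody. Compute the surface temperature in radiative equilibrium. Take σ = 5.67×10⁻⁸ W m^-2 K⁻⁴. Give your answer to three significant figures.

Effective emission temperature (TOA balance): σT_e⁴ = S(1−α)/4 = 297.1 W m^-2 → T_e = 269.1 K.
The surface balance (absorbed SW + ε·downward IR = σT_s⁴) with T_a⁴ = T_s⁴/2 reduces to T_s = T_e·[2/(2−ε)]^¼ = 278.4 K.

278 kelvin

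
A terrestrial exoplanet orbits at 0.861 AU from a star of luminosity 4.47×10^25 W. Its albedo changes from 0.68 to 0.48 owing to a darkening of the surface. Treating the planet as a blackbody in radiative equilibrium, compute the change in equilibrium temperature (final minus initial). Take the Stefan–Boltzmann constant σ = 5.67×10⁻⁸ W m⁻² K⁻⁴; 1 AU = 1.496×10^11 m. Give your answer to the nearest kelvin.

d = 0.861 × 1.496×10^11 m = 1.288×10^11 m.
S = L/(4πd²) = 214.4 W m⁻².
Initial: T₁ = [S(1−0.68)/(4σ)]^(1/4) = 131.9 K.
Final:   T₂ = [S(1−0.48)/(4σ)]^(1/4) = 148.9 K.
Change: 148.9 − 131.9 = 17.02 K.

17 kelvin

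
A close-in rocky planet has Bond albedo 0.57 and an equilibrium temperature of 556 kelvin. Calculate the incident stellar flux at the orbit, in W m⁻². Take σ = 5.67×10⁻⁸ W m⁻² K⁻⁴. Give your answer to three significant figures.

50400 W m⁻²

Invert the energy balance for S: S = 4σT⁴/(1−α).
σT⁴ = 5.67×10⁻⁸·(556)⁴ = 5419 W m⁻².
S = 4·5419/0.43 = 50410 W m⁻².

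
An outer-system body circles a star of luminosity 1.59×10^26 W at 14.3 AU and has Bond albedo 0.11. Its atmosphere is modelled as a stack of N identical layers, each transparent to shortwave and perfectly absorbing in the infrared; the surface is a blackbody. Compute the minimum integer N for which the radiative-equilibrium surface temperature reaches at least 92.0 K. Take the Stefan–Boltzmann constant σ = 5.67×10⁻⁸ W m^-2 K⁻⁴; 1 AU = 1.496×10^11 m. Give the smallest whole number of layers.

d = 14.3 × 1.496×10^11 m = 2.139×10^12 m.
Spreading L over a sphere of radius d: S = 1.59×10^26/(4π·2.14×10^12²) = 2.765 W m^-2.
OLR = S(1−α)/4 = 0.6152 W m^-2; the top layer radiates at T_e = 57.39 K.
Need (N+1)T_e⁴ ≥ T_s⁴, i.e. N+1 ≥ (92.0/57.39)⁴ = 6.603.
So N ≥ 5.603; the smallest integer is N = 6.

6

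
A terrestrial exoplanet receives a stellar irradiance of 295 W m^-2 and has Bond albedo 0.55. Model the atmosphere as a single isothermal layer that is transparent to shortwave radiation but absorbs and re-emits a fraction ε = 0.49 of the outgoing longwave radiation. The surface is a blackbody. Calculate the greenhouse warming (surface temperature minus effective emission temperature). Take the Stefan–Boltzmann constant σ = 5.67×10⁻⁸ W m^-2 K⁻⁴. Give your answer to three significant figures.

11.3 kelvin

Effective emission temperature (TOA balance): σT_e⁴ = S(1−α)/4 = 33.19 W m^-2 → T_e = 155.5 K.
The surface balance (absorbed SW + ε·downward IR = σT_s⁴) with T_a⁴ = T_s⁴/2 reduces to T_s = T_e·[2/(2−ε)]^¼ = 166.9 K.
The atmosphere warms the surface by 11.32 K.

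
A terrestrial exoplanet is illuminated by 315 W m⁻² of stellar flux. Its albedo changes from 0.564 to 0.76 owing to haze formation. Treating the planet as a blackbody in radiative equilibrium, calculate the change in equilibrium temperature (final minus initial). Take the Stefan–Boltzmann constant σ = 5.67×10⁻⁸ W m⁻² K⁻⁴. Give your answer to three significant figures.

-21.7 K

Before: T₁ = [315.0·0.436/(4σ)]^(1/4) = 156.9 K.
With α = 0.76, T₂ = 135.1 K.
Change: 135.1 − 156.9 = -21.75 K.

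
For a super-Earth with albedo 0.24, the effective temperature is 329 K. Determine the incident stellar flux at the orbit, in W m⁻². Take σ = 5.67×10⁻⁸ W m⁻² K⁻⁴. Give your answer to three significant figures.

3500 W m⁻²

Invert the energy balance for S: S = 4σT⁴/(1−α).
σT⁴ = 5.67×10⁻⁸·(329)⁴ = 664.3 W m⁻².
S = 4·664.3/0.76 = 3496 W m⁻².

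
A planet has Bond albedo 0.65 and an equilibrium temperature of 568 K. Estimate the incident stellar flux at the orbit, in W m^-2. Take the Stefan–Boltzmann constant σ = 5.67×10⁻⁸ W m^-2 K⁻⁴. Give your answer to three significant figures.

67400 W m^-2

Invert the energy balance for S: S = 4σT⁴/(1−α).
The emitted flux is σT⁴ = 5902 W m^-2.
So S = 4×5902/(1−0.65) = 67450 W m^-2.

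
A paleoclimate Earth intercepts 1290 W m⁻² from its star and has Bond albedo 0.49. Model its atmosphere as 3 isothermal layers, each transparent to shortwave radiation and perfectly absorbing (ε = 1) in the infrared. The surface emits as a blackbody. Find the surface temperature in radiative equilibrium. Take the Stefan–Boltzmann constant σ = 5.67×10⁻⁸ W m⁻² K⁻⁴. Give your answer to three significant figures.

328 K

The effective emission temperature is T_e = [S(1−α)/(4σ)]^¼ = 232.1 K.
With N = 3 opaque layers, T_s = (N+1)^(1/4)·T_e = 4^(1/4)·232.1 = 328.2 K.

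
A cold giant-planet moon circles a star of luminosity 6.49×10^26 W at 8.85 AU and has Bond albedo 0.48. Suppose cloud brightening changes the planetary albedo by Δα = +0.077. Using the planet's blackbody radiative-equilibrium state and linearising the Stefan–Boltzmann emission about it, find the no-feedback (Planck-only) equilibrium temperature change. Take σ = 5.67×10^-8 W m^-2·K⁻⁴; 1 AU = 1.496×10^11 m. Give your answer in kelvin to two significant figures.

-3.4 K

Orbital distance: d = 8.85 AU = 1.324×10^12 m.
S = L/(4πd²) = 29.46 W m^-2.
Reference equilibrium: T_e = [S(1−α)/(4σ)]^(1/4) = 90.66 K.
TOA radiative forcing: ΔF = −S·Δα/4 = −29.46·(+0.077)/4 = -0.5672 W m^-2.
The Planck feedback parameter is 4σT_e³ = 0.1690 W m^-2/K.
So ΔT₀ = -0.5672/0.1690 = -3.36 K.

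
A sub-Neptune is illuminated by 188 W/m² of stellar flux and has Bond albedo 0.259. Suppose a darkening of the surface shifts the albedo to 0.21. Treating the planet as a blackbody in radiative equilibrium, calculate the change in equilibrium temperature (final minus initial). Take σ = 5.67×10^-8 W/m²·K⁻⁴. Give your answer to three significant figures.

Before: T₁ = [188.0·0.741/(4σ)]^(1/4) = 157.4 K.
Final:   T₂ = [S(1−0.21)/(4σ)]^(1/4) = 160.0 K.
ΔT = T₂ − T₁ = 2.540 K.

2.54 K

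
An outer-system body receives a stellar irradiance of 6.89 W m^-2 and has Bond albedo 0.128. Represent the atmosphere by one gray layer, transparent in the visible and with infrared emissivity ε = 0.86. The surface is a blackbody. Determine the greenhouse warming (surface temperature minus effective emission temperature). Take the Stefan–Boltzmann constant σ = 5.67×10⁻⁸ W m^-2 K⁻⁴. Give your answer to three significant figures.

10.8 K

At the top of the atmosphere, σT_e⁴ = S(1−α)/4 = 1.502 W m^-2, giving T_e = 71.74 K.
Surface balance with a leaky layer gives σT_s⁴ = σT_e⁴·2/(2−ε), so T_s = T_e·[2/(2−0.86)]^(1/4) = 82.57 K.
Greenhouse warming: T_s − T_e = 10.82 K.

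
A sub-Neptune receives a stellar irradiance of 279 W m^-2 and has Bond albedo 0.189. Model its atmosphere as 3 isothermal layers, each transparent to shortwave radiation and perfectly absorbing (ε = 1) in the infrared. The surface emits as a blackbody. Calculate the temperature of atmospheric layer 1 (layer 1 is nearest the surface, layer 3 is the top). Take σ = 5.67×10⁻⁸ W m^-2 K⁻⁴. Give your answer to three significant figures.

234 K

Top-of-atmosphere balance: σT_e⁴ = S(1−α)/4 = 56.57 W m^-2 → T_e = 177.7 K.
The net upward flux σT_e⁴ is constant between every pair of levels, so T_k⁴ = (N+1−k)T_e⁴.
With k = 1: T_1 = (3+1−1)^¼·177.7 K = 233.9 K.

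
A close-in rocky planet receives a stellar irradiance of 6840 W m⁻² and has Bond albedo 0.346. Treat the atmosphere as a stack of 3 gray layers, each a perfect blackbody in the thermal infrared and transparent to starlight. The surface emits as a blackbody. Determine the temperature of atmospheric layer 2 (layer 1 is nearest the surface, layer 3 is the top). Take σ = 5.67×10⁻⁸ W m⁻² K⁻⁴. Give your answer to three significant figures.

446 K

OLR = S(1−α)/4 = 1118 W m⁻²; the top layer radiates at T_e = 374.8 K.
In the N-layer model, layer k (counted from the surface) has T_k = (N+1−k)^(1/4)·T_e.
With k = 2: T_2 = (3+1−2)^¼·374.8 K = 445.7 K.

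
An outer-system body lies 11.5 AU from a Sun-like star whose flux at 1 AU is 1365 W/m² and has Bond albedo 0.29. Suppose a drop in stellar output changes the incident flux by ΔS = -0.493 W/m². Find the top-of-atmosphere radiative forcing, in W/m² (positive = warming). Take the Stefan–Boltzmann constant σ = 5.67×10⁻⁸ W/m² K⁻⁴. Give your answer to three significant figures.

By the inverse-square law, S = 1365/11.5² = 10.32 W/m².
ΔF = Δ[S(1−α)]/4 = (1−0.29)·-0.493/4 = -0.08751 W/m².

-0.0875 W/m²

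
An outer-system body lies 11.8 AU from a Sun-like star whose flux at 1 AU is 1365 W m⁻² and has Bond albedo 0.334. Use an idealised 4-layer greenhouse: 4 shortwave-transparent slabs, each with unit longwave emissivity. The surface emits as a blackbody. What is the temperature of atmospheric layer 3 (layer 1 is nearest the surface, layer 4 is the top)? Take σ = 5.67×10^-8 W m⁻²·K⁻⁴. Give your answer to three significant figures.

87.1 kelvin

Irradiance scales as 1/d², so S = 1365 W m⁻² × (1/11.8)² = 9.803 W m⁻².
OLR = S(1−α)/4 = 1.632 W m⁻²; the top layer radiates at T_e = 73.25 K.
In the N-layer model, layer k (counted from the surface) has T_k = (N+1−k)^(1/4)·T_e.
With k = 3: T_3 = (4+1−3)^¼·73.25 K = 87.11 K.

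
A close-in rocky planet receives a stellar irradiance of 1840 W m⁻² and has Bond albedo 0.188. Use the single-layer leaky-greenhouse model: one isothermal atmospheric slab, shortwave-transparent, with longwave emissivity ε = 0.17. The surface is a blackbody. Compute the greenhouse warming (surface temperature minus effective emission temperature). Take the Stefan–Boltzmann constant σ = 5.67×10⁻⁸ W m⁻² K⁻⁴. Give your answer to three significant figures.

The planet radiates to space at T_e = [S(1−α)/(4σ)]^(1/4) = 284.9 K.
The surface balance (absorbed SW + ε·downward IR = σT_s⁴) with T_a⁴ = T_s⁴/2 reduces to T_s = T_e·[2/(2−ε)]^¼ = 291.3 K.
The atmosphere warms the surface by 6.398 K.

6.40 kelvin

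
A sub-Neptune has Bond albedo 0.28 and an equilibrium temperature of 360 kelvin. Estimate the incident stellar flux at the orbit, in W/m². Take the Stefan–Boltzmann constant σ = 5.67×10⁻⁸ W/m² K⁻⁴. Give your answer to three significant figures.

Invert the energy balance for S: S = 4σT⁴/(1−α).
The emitted flux is σT⁴ = 952.3 W/m².
So S = 4×952.3/(1−0.28) = 5291 W/m².

5290 W/m²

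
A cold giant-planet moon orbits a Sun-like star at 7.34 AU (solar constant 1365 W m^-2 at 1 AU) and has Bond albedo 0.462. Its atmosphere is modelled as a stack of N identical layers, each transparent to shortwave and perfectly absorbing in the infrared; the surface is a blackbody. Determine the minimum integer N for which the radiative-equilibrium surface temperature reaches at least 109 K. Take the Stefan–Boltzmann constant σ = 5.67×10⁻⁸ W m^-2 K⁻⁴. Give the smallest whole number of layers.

Irradiance scales as 1/d², so S = 1365 W m^-2 × (1/7.34)² = 25.34 W m^-2.
Top-of-atmosphere balance: σT_e⁴ = S(1−α)/4 = 3.408 W m^-2 → T_e = 88.05 K.
Need (N+1)T_e⁴ ≥ T_s⁴, i.e. N+1 ≥ (109/88.05)⁴ = 2.349.
So N ≥ 1.349; the smallest integer is N = 2.

2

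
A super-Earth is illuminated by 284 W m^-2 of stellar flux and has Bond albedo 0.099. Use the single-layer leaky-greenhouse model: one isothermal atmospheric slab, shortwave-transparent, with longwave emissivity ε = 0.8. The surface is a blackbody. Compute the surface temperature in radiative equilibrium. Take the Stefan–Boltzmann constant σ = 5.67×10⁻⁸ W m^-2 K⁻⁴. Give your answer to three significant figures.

At the top of the atmosphere, σT_e⁴ = S(1−α)/4 = 63.97 W m^-2, giving T_e = 183.3 K.
Surface balance with a leaky layer gives σT_s⁴ = σT_e⁴·2/(2−ε), so T_s = T_e·[2/(2−0.8)]^(1/4) = 208.2 K.

208 K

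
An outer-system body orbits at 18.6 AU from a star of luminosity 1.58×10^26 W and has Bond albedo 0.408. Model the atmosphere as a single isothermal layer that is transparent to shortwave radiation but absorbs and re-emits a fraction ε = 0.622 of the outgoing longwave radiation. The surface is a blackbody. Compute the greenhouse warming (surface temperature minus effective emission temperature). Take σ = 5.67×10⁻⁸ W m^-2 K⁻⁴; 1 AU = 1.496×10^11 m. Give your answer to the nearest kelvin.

d = 18.6 × 1.496×10^11 m = 2.783×10^12 m.
S = L/(4πd²) = 1.624 W m^-2.
At the top of the atmosphere, σT_e⁴ = S(1−α)/4 = 0.2403 W m^-2, giving T_e = 45.37 K.
For a single slab of emissivity ε, T_s⁴ = 2T_e⁴/(2−ε); thus T_s = 45.37·(1.451)^(1/4) = 49.80 K.
The atmosphere warms the surface by 4.429 K.

4 kelvin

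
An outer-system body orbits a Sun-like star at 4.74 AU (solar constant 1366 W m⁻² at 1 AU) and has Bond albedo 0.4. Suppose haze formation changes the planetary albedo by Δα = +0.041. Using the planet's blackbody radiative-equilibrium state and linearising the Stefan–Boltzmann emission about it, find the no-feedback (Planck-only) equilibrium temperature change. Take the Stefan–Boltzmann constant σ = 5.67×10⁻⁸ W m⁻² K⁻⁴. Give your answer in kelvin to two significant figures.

By the inverse-square law, S = 1366/4.74² = 60.80 W m⁻².
Unperturbed T_e = [60.80·(1−0.4)/(4σ)]^¼ = 112.6 K.
ΔF = −(S/4)Δα = −(60.80/4)×(+0.041) = -0.6232 W m⁻².
Planck response: λ_P = 4σT_e³ = 4·5.67×10⁻⁸·(112.6)³ = 0.3239 W m⁻²/K.
ΔT₀ = ΔF/λ_P = -0.6232/0.3239 = -1.92 K.

-1.9 K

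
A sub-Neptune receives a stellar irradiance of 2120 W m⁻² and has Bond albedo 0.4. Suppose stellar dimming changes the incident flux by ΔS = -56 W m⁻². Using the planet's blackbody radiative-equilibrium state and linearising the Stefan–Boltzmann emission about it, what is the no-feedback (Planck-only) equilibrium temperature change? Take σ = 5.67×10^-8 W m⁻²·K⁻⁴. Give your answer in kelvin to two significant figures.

The baseline emission temperature is T_e = 273.7 K.
TOA radiative forcing: ΔF = (1−α)ΔS/4 = 0.6·(-56)/4 = -8.400 W m⁻².
The Planck feedback parameter is 4σT_e³ = 4.648 W m⁻²/K.
ΔT₀ = ΔF/λ_P = -8.400/4.648 = -1.81 K.

-1.8 K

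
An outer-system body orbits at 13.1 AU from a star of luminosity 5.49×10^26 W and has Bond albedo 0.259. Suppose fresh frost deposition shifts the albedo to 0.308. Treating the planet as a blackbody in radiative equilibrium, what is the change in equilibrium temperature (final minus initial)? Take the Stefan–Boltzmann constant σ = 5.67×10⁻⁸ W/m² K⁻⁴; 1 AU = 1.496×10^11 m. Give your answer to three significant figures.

d = 13.1 × 1.496×10^11 m = 1.960×10^12 m.
S = L/(4πd²) = 11.38 W/m².
Before: T₁ = [11.38·0.741/(4σ)]^(1/4) = 78.08 K.
After:  T₂ = [11.38·0.692/(4σ)]^(1/4) = 76.75 K.
ΔT = T₂ − T₁ = -1.324 K.

-1.32 K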